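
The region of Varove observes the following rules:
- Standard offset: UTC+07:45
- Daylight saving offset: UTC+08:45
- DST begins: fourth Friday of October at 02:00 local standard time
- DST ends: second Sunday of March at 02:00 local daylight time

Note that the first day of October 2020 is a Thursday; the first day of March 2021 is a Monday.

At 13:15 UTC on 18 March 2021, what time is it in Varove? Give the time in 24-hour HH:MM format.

21:00

1 October 2020 is a Thursday, so the first Friday is October 2 and the fourth is October 23.
1 March 2021 is a Monday, so the first Sunday is March 7 and the second is March 14.
At the standard offset (UTC+07:45), 13:15 UTC + 7h45m = 21:00 Varove standard time.
The standard-time date in Varove, 18 March 2021, does not fall between 23 October 2020 and 14 March 2021, so daylight saving is not in effect and Varove is at UTC+07:45.
13:15 UTC + 7h45m = 21:00 local.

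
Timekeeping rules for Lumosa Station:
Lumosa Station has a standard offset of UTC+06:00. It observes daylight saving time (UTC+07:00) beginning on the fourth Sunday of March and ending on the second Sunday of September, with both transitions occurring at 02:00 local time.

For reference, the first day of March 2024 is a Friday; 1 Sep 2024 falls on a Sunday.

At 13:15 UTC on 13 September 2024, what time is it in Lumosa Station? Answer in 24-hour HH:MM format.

19:15

1 March 2024 is a Friday, so the first Sunday is March 3 and the fourth is March 24.
1 September 2024 is a Sunday, so the first Sunday is September 1 and the second is September 8.
At the standard offset (UTC+06:00), 13:15 UTC + 6h = 19:15 Lumosa Station standard time.
Daylight saving runs 24 March – 8 September; the standard-time date in Lumosa Station, 13 September 2024, is outside that window, so Lumosa Station is on standard time at UTC+06:00.
13:15 UTC + 6h = 19:15 local.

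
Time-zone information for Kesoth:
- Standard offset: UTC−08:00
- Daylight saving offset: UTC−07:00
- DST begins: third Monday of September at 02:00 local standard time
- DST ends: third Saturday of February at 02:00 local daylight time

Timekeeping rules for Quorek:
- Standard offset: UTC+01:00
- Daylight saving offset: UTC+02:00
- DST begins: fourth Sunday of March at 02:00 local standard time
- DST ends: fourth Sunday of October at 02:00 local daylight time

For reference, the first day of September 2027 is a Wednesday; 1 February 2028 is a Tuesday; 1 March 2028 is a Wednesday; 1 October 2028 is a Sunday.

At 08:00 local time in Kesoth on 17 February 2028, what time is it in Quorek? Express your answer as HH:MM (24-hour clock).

16:00

1 September 2027 is a Wednesday, so the first Monday is September 6 and the third is September 20.
1 February 2028 is a Tuesday, so the first Saturday is February 5 and the third is February 19.
17 February 2028 lies within the daylight-saving period (20 September 2027 – 19 February 2028), so Kesoth is on daylight time, UTC−07:00.
08:00 Kesoth + 7h = 15:00 UTC.
1 March 2028 is a Wednesday, so the first Sunday is March 5 and the fourth is March 26.
1 October 2028 is a Sunday, so the first Sunday is October 1 and the fourth is October 22.
At the standard offset (UTC+01:00), 15:00 UTC + 1h = 16:00 Quorek standard time.
Daylight saving runs 26 March – 22 October; the standard-time date in Quorek, 17 February 2028, is outside that window, so Quorek is on standard time at UTC+01:00.
15:00 UTC + 1h = 16:00 Quorek.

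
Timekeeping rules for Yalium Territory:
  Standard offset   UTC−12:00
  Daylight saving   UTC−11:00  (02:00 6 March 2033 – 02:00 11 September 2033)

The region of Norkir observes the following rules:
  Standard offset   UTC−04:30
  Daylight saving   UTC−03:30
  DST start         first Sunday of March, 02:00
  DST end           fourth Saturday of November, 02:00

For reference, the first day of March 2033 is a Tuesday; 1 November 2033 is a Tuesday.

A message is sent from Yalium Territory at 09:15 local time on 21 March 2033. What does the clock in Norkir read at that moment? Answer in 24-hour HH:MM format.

Daylight saving runs 6 March – 11 September; 21 March 2033 is inside that window, so Yalium Territory is at UTC−11:00.
09:15 Yalium Territory + 11h = 20:15 UTC.
1 March 2033 is a Tuesday, so the first Sunday is March 6.
1 November 2033 is a Tuesday, so the first Saturday is November 5 and the fourth is November 26.
At the standard offset (UTC−04:30), 20:15 UTC − 4h30m = 15:45 Norkir standard time.
Daylight saving runs 6 March – 26 November; the standard-time date in Norkir, 21 March 2033, is inside that window, so Norkir is at UTC−03:30.
20:15 UTC − 3h30m = 16:45 Norkir.

16:45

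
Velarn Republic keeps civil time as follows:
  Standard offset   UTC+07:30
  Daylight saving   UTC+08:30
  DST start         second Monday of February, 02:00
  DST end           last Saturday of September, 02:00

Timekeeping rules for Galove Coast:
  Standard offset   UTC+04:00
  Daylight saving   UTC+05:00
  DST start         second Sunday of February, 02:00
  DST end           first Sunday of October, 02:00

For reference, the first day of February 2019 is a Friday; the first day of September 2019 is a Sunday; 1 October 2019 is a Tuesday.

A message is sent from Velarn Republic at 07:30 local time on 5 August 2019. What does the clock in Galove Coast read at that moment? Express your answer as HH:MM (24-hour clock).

04:00

1 February 2019 is a Friday, so the first Monday is February 4 and the second is February 11.
1 September 2019 is a Sunday, so Saturdays fall on 7, 14, 21, 28; the last is September 28.
5 August 2019 falls between 11 February and 28 September, so daylight saving is in effect and Velarn Republic is at UTC+08:30.
07:30 Velarn Republic − 8h30m = 23:00 UTC (rolling into the previous day, 4 August 2019).
1 February 2019 is a Friday, so the first Sunday is February 3 and the second is February 10.
1 October 2019 is a Tuesday, so the first Sunday is October 6.
At the standard offset (UTC+04:00), 23:00 UTC + 4h = 03:00 Galove Coast standard time (rolling into the next day, 5 August 2019).
Daylight saving runs 10 February – 6 October; the standard-time date in Galove Coast, 5 August 2019, is inside that window, so Galove Coast is at UTC+05:00.
23:00 UTC + 5h = 04:00 Galove Coast (rolling into the next day, 5 August 2019).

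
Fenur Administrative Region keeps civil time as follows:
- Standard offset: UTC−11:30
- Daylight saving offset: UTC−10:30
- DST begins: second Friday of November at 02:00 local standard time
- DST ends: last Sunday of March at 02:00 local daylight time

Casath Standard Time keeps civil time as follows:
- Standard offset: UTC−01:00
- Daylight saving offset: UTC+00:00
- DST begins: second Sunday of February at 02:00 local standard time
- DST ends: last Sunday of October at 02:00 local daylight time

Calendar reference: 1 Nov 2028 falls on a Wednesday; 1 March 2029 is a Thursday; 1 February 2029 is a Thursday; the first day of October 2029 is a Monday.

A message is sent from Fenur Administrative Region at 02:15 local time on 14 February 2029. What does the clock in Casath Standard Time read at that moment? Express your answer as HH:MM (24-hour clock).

12:45

1 November 2028 is a Wednesday, so the first Friday is November 3 and the second is November 10.
1 March 2029 is a Thursday, so Sundays fall on 4, 11, 18, 25; the last is March 25.
Daylight saving runs 10 November 2028 – 25 March 2029; 14 February 2029 is inside that window, so Fenur Administrative Region is at UTC−10:30.
02:15 Fenur Administrative Region + 10h30m = 12:45 UTC.
1 February 2029 is a Thursday, so the first Sunday is February 4 and the second is February 11.
1 October 2029 is a Monday, so Sundays fall on 7, 14, 21, 28; the last is October 28.
At the standard offset (UTC−01:00), 12:45 UTC − 1h = 11:45 Casath Standard Time standard time.
The standard-time date in Casath Standard Time, 14 February 2029, falls between 11 February and 28 October, so daylight saving is in effect and Casath Standard Time is at UTC+00:00.
12:45 UTC + 0h = 12:45 Casath Standard Time.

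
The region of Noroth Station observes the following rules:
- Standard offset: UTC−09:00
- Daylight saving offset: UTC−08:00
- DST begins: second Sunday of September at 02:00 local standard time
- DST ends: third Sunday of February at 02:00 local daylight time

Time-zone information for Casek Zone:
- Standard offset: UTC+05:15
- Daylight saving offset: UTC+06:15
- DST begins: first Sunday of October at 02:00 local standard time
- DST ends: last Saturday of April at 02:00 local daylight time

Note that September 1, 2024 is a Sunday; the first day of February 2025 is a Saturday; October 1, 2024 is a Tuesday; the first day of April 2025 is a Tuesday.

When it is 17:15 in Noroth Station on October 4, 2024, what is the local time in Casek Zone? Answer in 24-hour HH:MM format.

06:30

1 September 2024 is a Sunday, so the first Sunday is September 1 and the second is September 8.
1 February 2025 is a Saturday, so the first Sunday is February 2 and the third is February 16.
October 4, 2024 lies within the daylight-saving period (8 September 2024 – 16 February 2025), so Noroth Station is on daylight time, UTC−08:00.
17:15 Noroth Station + 8h = 01:15 UTC (rolling into the next day, 5 October 2024).
1 October 2024 is a Tuesday, so the first Sunday is October 6.
1 April 2025 is a Tuesday, so Saturdays fall on 5, 12, 19, 26; the last is April 26.
At the standard offset (UTC+05:15), 01:15 UTC + 5h15m = 06:30 Casek Zone standard time.
Daylight saving runs 6 October 2024 – 26 April 2025; the standard-time date in Casek Zone, October 5, 2024, is outside that window, so Casek Zone is on standard time at UTC+05:15.
01:15 UTC + 5h15m = 06:30 Casek Zone.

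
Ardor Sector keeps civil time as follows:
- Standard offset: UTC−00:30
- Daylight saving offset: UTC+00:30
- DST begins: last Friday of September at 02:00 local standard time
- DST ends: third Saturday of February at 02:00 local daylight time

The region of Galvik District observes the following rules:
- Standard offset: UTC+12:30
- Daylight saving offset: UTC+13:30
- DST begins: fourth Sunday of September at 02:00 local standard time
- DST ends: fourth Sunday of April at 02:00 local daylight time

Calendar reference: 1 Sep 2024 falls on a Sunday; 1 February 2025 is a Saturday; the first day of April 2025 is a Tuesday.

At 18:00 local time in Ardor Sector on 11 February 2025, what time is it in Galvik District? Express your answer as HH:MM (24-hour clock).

07:00

1 September 2024 is a Sunday, so Fridays fall on 6, 13, 20, 27; the last is September 27.
1 February 2025 is a Saturday, so the first Saturday is February 1 and the third is February 15.
11 February 2025 lies within the daylight-saving period (27 September 2024 – 15 February 2025), so Ardor Sector is on daylight time, UTC+00:30.
18:00 Ardor Sector − 0h30m = 17:30 UTC.
1 September 2024 is a Sunday, so the first Sunday is September 1 and the fourth is September 22.
1 April 2025 is a Tuesday, so the first Sunday is April 6 and the fourth is April 27.
At the standard offset (UTC+12:30), 17:30 UTC + 12h30m = 06:00 Galvik District standard time (rolling into the next day, 12 February 2025).
Daylight saving runs 22 September 2024 – 27 April 2025; the standard-time date in Galvik District, 12 February 2025, is inside that window, so Galvik District is at UTC+13:30.
17:30 UTC + 13h30m = 07:00 Galvik District (rolling into the next day, 12 February 2025).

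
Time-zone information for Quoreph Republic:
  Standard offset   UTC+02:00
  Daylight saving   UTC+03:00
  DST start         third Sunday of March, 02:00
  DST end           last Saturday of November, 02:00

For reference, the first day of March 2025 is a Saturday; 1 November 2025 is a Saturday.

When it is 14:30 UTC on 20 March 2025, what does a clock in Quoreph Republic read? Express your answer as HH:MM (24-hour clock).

1 March 2025 is a Saturday, so the first Sunday is March 2 and the third is March 16.
1 November 2025 is a Saturday, so Saturdays fall on 1, 8, 15, 22, 29; the last is November 29.
At the standard offset (UTC+02:00), 14:30 UTC + 2h = 16:30 Quoreph Republic standard time.
The standard-time date in Quoreph Republic, 20 March 2025, lies within the daylight-saving period (16 March – 29 November), so Quoreph Republic is on daylight time, UTC+03:00.
14:30 UTC + 3h = 17:30 local.

17:30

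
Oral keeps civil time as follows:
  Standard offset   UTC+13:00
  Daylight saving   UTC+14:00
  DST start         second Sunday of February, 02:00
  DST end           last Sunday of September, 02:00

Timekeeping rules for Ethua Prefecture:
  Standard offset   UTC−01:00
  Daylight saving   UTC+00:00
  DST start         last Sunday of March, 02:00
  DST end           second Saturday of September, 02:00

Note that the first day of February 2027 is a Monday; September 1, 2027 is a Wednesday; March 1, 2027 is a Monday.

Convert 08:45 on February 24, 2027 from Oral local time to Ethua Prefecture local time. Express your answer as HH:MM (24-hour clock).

1 February 2027 is a Monday, so the first Sunday is February 7 and the second is February 14.
1 September 2027 is a Wednesday, so Sundays fall on 5, 12, 19, 26; the last is September 26.
February 24, 2027 falls between 14 February and 26 September, so daylight saving is in effect and Oral is at UTC+14:00.
08:45 Oral − 14h = 18:45 UTC (rolling into the previous day, 23 February 2027).
1 March 2027 is a Monday, so Sundays fall on 7, 14, 21, 28; the last is March 28.
1 September 2027 is a Wednesday, so the first Saturday is September 4 and the second is September 11.
At the standard offset (UTC−01:00), 18:45 UTC − 1h = 17:45 Ethua Prefecture standard time.
The standard-time date in Ethua Prefecture, February 23, 2027, does not fall between 28 March and 11 September, so daylight saving is not in effect and Ethua Prefecture is at UTC−01:00.
18:45 UTC − 1h = 17:45 Ethua Prefecture.

17:45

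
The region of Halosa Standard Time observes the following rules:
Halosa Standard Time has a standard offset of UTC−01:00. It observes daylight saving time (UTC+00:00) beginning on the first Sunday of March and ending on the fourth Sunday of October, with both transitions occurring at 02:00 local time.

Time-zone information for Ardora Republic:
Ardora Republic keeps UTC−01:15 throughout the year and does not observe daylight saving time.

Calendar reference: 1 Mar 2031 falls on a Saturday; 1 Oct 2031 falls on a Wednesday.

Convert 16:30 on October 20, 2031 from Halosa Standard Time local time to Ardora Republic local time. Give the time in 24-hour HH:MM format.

15:15

1 March 2031 is a Saturday, so the first Sunday is March 2.
1 October 2031 is a Wednesday, so the first Sunday is October 5 and the fourth is October 26.
October 20, 2031 lies within the daylight-saving period (2 March – 26 October), so Halosa Standard Time is on daylight time, UTC+00:00.
16:30 Halosa Standard Time − 0h = 16:30 UTC.
Ardora Republic stays on UTC−01:15 all year.
16:30 UTC − 1h15m = 15:15 Ardora Republic.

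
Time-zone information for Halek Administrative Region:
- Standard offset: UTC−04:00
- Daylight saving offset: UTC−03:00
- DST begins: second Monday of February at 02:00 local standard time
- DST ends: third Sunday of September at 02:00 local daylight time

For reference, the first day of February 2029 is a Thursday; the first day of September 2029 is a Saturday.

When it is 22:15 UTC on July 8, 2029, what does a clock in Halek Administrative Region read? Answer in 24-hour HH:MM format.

1 February 2029 is a Thursday, so the first Monday is February 5 and the second is February 12.
1 September 2029 is a Saturday, so the first Sunday is September 2 and the third is September 16.
At the standard offset (UTC−04:00), 22:15 UTC − 4h = 18:15 Halek Administrative Region standard time.
The standard-time date in Halek Administrative Region, July 8, 2029, lies within the daylight-saving period (12 February – 16 September), so Halek Administrative Region is on daylight time, UTC−03:00.
22:15 UTC − 3h = 19:15 local.

19:15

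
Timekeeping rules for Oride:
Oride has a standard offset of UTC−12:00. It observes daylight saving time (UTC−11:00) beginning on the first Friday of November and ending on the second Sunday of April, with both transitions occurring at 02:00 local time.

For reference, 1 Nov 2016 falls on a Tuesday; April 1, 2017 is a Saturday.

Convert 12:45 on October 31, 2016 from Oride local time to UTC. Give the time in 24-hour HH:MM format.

1 November 2016 is a Tuesday, so the first Friday is November 4.
1 April 2017 is a Saturday, so the first Sunday is April 2 and the second is April 9.
October 31, 2016 is outside the daylight-saving period (4 November 2016 – 9 April 2017), so Oride is on standard time, UTC−12:00.
12:45 local + 12h = 00:45 UTC (rolling into the next day, 1 November 2016).

00:45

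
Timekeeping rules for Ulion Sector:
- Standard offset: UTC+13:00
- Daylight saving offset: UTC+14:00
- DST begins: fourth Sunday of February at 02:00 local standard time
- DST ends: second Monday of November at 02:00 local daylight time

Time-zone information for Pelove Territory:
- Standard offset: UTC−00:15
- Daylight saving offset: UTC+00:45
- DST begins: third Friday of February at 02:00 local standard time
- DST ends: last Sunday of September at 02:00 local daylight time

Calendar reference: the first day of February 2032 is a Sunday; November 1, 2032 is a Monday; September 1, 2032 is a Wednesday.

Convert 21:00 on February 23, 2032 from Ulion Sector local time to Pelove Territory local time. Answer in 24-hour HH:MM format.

07:45

1 February 2032 is a Sunday, so the first Sunday is February 1 and the fourth is February 22.
1 November 2032 is a Monday, so the first Monday is November 1 and the second is November 8.
February 23, 2032 falls between 22 February and 8 November, so daylight saving is in effect and Ulion Sector is at UTC+14:00.
21:00 Ulion Sector − 14h = 07:00 UTC.
1 February 2032 is a Sunday, so the first Friday is February 6 and the third is February 20.
1 September 2032 is a Wednesday, so Sundays fall on 5, 12, 19, 26; the last is September 26.
At the standard offset (UTC−00:15), 07:00 UTC − 0h15m = 06:45 Pelove Territory standard time.
The standard-time date in Pelove Territory, February 23, 2032, lies within the daylight-saving period (20 February – 26 September), so Pelove Territory is on daylight time, UTC+00:45.
07:00 UTC + 0h45m = 07:45 Pelove Territory.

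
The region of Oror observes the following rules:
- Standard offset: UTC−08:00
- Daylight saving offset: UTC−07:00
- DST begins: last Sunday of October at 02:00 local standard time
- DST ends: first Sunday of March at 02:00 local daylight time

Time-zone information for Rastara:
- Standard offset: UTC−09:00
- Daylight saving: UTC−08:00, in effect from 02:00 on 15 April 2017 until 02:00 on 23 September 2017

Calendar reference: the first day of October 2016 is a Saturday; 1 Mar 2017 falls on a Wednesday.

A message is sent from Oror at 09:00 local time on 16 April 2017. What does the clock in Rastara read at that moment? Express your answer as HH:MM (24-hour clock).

1 October 2016 is a Saturday, so Sundays fall on 2, 9, 16, 23, 30; the last is October 30.
1 March 2017 is a Wednesday, so the first Sunday is March 5.
16 April 2017 does not fall between 30 October 2016 and 5 March 2017, so daylight saving is not in effect and Oror is at UTC−08:00.
09:00 Oror + 8h = 17:00 UTC.
At the standard offset (UTC−09:00), 17:00 UTC − 9h = 08:00 Rastara standard time.
The standard-time date in Rastara, 16 April 2017, lies within the daylight-saving period (15 April – 23 September), so Rastara is on daylight time, UTC−08:00.
17:00 UTC − 8h = 09:00 Rastara.

09:00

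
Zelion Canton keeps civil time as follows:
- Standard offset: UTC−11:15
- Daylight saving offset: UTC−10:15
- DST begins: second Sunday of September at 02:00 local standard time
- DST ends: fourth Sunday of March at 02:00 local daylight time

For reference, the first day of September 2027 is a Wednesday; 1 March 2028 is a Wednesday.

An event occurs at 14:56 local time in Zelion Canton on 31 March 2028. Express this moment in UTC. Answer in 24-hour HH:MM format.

1 September 2027 is a Wednesday, so the first Sunday is September 5 and the second is September 12.
1 March 2028 is a Wednesday, so the first Sunday is March 5 and the fourth is March 26.
Daylight saving runs 12 September 2027 – 26 March 2028; 31 March 2028 is outside that window, so Zelion Canton is on standard time at UTC−11:15.
14:56 local + 11h15m = 02:11 UTC (rolling into the next day, 1 April 2028).

02:11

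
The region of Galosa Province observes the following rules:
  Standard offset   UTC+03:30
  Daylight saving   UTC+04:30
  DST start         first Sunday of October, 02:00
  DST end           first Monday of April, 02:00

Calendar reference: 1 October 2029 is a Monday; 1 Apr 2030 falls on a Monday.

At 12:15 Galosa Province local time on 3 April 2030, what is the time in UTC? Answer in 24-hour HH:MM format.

1 October 2029 is a Monday, so the first Sunday is October 7.
1 April 2030 is a Monday, so the first Monday is April 1.
3 April 2030 is outside the daylight-saving period (7 October 2029 – 1 April 2030), so Galosa Province is on standard time, UTC+03:30.
12:15 local − 3h30m = 08:45 UTC.

08:45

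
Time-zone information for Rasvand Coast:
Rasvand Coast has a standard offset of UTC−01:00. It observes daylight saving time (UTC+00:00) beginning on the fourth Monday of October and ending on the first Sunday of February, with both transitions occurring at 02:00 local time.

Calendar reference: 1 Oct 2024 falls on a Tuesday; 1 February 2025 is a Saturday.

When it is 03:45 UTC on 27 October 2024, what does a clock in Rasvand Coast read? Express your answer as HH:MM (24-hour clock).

1 October 2024 is a Tuesday, so the first Monday is October 7 and the fourth is October 28.
1 February 2025 is a Saturday, so the first Sunday is February 2.
At the standard offset (UTC−01:00), 03:45 UTC − 1h = 02:45 Rasvand Coast standard time.
The standard-time date in Rasvand Coast, 27 October 2024, does not fall between 28 October 2024 and 2 February 2025, so daylight saving is not in effect and Rasvand Coast is at UTC−01:00.
03:45 UTC − 1h = 02:45 local.

02:45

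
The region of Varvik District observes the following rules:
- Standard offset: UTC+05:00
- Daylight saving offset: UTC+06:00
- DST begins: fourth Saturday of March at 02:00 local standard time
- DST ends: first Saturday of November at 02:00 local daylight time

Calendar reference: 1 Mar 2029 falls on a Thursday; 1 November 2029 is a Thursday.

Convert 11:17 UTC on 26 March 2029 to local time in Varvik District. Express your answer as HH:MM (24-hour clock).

17:17

1 March 2029 is a Thursday, so the first Saturday is March 3 and the fourth is March 24.
1 November 2029 is a Thursday, so the first Saturday is November 3.
At the standard offset (UTC+05:00), 11:17 UTC + 5h = 16:17 Varvik District standard time.
Daylight saving runs 24 March – 3 November; the standard-time date in Varvik District, 26 March 2029, is inside that window, so Varvik District is at UTC+06:00.
11:17 UTC + 6h = 17:17 local.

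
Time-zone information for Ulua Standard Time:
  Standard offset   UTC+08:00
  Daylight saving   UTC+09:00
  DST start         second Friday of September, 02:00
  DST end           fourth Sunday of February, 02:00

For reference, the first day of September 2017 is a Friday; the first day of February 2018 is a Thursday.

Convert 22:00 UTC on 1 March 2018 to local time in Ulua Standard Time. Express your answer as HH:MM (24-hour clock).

1 September 2017 is a Friday, so the first Friday is September 1 and the second is September 8.
1 February 2018 is a Thursday, so the first Sunday is February 4 and the fourth is February 25.
At the standard offset (UTC+08:00), 22:00 UTC + 8h = 06:00 Ulua Standard Time standard time (rolling into the next day, 2 March 2018).
Daylight saving runs 8 September 2017 – 25 February 2018; the standard-time date in Ulua Standard Time, 2 March 2018, is outside that window, so Ulua Standard Time is on standard time at UTC+08:00.
22:00 UTC + 8h = 06:00 local (rolling into the next day, 2 March 2018).

06:00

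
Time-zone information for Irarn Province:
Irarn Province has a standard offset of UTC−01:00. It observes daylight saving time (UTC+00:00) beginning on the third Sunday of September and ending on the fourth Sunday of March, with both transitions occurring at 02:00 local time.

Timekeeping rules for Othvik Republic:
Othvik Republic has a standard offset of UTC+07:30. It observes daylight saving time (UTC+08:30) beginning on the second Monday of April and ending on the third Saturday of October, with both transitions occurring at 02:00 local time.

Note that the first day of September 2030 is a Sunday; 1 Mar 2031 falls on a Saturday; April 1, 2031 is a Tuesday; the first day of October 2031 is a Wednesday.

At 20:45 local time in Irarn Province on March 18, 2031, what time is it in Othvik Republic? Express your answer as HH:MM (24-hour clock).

04:15

1 September 2030 is a Sunday, so the first Sunday is September 1 and the third is September 15.
1 March 2031 is a Saturday, so the first Sunday is March 2 and the fourth is March 23.
March 18, 2031 lies within the daylight-saving period (15 September 2030 – 23 March 2031), so Irarn Province is on daylight time, UTC+00:00.
20:45 Irarn Province − 0h = 20:45 UTC.
1 April 2031 is a Tuesday, so the first Monday is April 7 and the second is April 14.
1 October 2031 is a Wednesday, so the first Saturday is October 4 and the third is October 18.
At the standard offset (UTC+07:30), 20:45 UTC + 7h30m = 04:15 Othvik Republic standard time (rolling into the next day, 19 March 2031).
Daylight saving runs 14 April – 18 October; the standard-time date in Othvik Republic, March 19, 2031, is outside that window, so Othvik Republic is on standard time at UTC+07:30.
20:45 UTC + 7h30m = 04:15 Othvik Republic (rolling into the next day, 19 March 2031).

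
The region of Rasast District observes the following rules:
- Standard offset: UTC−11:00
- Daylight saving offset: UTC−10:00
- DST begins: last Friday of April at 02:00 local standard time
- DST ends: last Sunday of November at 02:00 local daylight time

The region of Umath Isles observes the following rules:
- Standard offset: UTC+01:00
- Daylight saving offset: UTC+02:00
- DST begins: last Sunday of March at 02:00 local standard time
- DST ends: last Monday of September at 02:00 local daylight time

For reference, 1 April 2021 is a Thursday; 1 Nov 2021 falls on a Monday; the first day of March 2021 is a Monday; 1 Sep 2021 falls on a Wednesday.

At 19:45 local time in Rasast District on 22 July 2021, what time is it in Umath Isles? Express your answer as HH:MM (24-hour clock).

1 April 2021 is a Thursday, so Fridays fall on 2, 9, 16, 23, 30; the last is April 30.
1 November 2021 is a Monday, so Sundays fall on 7, 14, 21, 28; the last is November 28.
22 July 2021 lies within the daylight-saving period (30 April – 28 November), so Rasast District is on daylight time, UTC−10:00.
19:45 Rasast District + 10h = 05:45 UTC (rolling into the next day, 23 July 2021).
1 March 2021 is a Monday, so Sundays fall on 7, 14, 21, 28; the last is March 28.
1 September 2021 is a Wednesday, so Mondays fall on 6, 13, 20, 27; the last is September 27.
At the standard offset (UTC+01:00), 05:45 UTC + 1h = 06:45 Umath Isles standard time.
Daylight saving runs 28 March – 27 September; the standard-time date in Umath Isles, 23 July 2021, is inside that window, so Umath Isles is at UTC+02:00.
05:45 UTC + 2h = 07:45 Umath Isles.

07:45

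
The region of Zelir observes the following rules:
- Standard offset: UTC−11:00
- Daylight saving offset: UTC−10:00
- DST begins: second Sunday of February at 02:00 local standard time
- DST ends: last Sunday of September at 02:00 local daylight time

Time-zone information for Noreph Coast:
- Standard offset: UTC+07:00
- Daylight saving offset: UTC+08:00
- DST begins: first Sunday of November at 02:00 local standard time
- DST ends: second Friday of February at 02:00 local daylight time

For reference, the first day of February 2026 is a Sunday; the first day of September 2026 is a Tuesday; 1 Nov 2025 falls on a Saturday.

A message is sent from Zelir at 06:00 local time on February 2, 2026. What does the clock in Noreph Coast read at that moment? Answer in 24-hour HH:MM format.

1 February 2026 is a Sunday, so the first Sunday is February 1 and the second is February 8.
1 September 2026 is a Tuesday, so Sundays fall on 6, 13, 20, 27; the last is September 27.
February 2, 2026 does not fall between 8 February and 27 September, so daylight saving is not in effect and Zelir is at UTC−11:00.
06:00 Zelir + 11h = 17:00 UTC.
1 November 2025 is a Saturday, so the first Sunday is November 2.
1 February 2026 is a Sunday, so the first Friday is February 6 and the second is February 13.
At the standard offset (UTC+07:00), 17:00 UTC + 7h = 00:00 Noreph Coast standard time (rolling into the next day, 3 February 2026).
The standard-time date in Noreph Coast, February 3, 2026, falls between 2 November 2025 and 13 February 2026, so daylight saving is in effect and Noreph Coast is at UTC+08:00.
17:00 UTC + 8h = 01:00 Noreph Coast (rolling into the next day, 3 February 2026).

01:00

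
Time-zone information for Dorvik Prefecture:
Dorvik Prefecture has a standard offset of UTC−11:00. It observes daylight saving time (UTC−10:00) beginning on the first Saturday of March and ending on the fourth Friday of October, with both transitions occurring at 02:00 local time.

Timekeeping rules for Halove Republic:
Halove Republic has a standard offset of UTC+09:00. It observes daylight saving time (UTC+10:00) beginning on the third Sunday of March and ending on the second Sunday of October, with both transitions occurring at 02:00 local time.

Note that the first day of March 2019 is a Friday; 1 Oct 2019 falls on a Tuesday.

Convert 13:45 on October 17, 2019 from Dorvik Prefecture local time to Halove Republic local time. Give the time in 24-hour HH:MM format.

08:45

1 March 2019 is a Friday, so the first Saturday is March 2.
1 October 2019 is a Tuesday, so the first Friday is October 4 and the fourth is October 25.
Daylight saving runs 2 March – 25 October; October 17, 2019 is inside that window, so Dorvik Prefecture is at UTC−10:00.
13:45 Dorvik Prefecture + 10h = 23:45 UTC.
1 March 2019 is a Friday, so the first Sunday is March 3 and the third is March 17.
1 October 2019 is a Tuesday, so the first Sunday is October 6 and the second is October 13.
At the standard offset (UTC+09:00), 23:45 UTC + 9h = 08:45 Halove Republic standard time (rolling into the next day, 18 October 2019).
Daylight saving runs 17 March – 13 October; the standard-time date in Halove Republic, October 18, 2019, is outside that window, so Halove Republic is on standard time at UTC+09:00.
23:45 UTC + 9h = 08:45 Halove Republic (rolling into the next day, 18 October 2019).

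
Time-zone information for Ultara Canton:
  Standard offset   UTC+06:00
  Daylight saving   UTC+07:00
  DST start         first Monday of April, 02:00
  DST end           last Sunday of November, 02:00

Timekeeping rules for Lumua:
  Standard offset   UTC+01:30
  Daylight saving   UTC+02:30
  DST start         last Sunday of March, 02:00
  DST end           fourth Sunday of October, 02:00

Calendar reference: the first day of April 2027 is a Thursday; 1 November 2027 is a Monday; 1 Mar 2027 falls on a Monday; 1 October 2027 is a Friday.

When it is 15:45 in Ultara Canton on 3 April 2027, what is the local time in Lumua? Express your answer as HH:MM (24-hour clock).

12:15

1 April 2027 is a Thursday, so the first Monday is April 5.
1 November 2027 is a Monday, so Sundays fall on 7, 14, 21, 28; the last is November 28.
Daylight saving runs 5 April – 28 November; 3 April 2027 is outside that window, so Ultara Canton is on standard time at UTC+06:00.
15:45 Ultara Canton − 6h = 09:45 UTC.
1 March 2027 is a Monday, so Sundays fall on 7, 14, 21, 28; the last is March 28.
1 October 2027 is a Friday, so the first Sunday is October 3 and the fourth is October 24.
At the standard offset (UTC+01:30), 09:45 UTC + 1h30m = 11:15 Lumua standard time.
The standard-time date in Lumua, 3 April 2027, lies within the daylight-saving period (28 March – 24 October), so Lumua is on daylight time, UTC+02:30.
09:45 UTC + 2h30m = 12:15 Lumua.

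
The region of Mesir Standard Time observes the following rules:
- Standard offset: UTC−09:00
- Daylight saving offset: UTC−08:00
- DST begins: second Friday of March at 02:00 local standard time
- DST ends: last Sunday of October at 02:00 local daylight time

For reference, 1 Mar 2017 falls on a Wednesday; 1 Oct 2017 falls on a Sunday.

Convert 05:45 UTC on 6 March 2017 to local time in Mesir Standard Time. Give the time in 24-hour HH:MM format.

1 March 2017 is a Wednesday, so the first Friday is March 3 and the second is March 10.
1 October 2017 is a Sunday, so Sundays fall on 1, 8, 15, 22, 29; the last is October 29.
At the standard offset (UTC−09:00), 05:45 UTC − 9h = 20:45 Mesir Standard Time standard time (rolling into the previous day, 5 March 2017).
The standard-time date in Mesir Standard Time, 5 March 2017, is outside the daylight-saving period (10 March – 29 October), so Mesir Standard Time is on standard time, UTC−09:00.
05:45 UTC − 9h = 20:45 local (rolling into the previous day, 5 March 2017).

20:45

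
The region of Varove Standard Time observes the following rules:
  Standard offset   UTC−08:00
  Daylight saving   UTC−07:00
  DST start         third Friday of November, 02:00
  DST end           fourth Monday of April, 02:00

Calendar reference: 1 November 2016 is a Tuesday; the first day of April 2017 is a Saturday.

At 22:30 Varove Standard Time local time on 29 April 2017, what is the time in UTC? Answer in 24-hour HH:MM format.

06:30

1 November 2016 is a Tuesday, so the first Friday is November 4 and the third is November 18.
1 April 2017 is a Saturday, so the first Monday is April 3 and the fourth is April 24.
Daylight saving runs 18 November 2016 – 24 April 2017; 29 April 2017 is outside that window, so Varove Standard Time is on standard time at UTC−08:00.
22:30 local + 8h = 06:30 UTC (rolling into the next day, 30 April 2017).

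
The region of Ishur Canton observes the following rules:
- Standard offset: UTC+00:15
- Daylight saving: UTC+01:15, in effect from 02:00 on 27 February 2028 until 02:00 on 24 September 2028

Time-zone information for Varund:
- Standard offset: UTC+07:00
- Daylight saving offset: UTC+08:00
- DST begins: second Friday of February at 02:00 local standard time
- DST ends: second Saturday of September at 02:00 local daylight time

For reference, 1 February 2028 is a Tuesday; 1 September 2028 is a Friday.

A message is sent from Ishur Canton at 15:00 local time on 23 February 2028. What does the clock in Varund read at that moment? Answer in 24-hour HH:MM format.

Daylight saving runs 27 February – 24 September; 23 February 2028 is outside that window, so Ishur Canton is on standard time at UTC+00:15.
15:00 Ishur Canton − 0h15m = 14:45 UTC.
1 February 2028 is a Tuesday, so the first Friday is February 4 and the second is February 11.
1 September 2028 is a Friday, so the first Saturday is September 2 and the second is September 9.
At the standard offset (UTC+07:00), 14:45 UTC + 7h = 21:45 Varund standard time.
Daylight saving runs 11 February – 9 September; the standard-time date in Varund, 23 February 2028, is inside that window, so Varund is at UTC+08:00.
14:45 UTC + 8h = 22:45 Varund.

22:45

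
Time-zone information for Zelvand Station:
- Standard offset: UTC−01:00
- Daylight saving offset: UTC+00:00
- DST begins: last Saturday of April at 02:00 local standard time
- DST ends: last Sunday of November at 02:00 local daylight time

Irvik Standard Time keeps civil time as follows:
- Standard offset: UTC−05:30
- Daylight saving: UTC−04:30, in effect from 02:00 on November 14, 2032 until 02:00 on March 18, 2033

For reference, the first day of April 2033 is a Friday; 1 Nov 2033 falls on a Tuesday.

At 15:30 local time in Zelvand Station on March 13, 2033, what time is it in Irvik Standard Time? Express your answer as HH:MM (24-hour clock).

1 April 2033 is a Friday, so Saturdays fall on 2, 9, 16, 23, 30; the last is April 30.
1 November 2033 is a Tuesday, so Sundays fall on 6, 13, 20, 27; the last is November 27.
March 13, 2033 does not fall between 30 April and 27 November, so daylight saving is not in effect and Zelvand Station is at UTC−01:00.
15:30 Zelvand Station + 1h = 16:30 UTC.
At the standard offset (UTC−05:30), 16:30 UTC − 5h30m = 11:00 Irvik Standard Time standard time.
The standard-time date in Irvik Standard Time, March 13, 2033, lies within the daylight-saving period (14 November 2032 – 18 March 2033), so Irvik Standard Time is on daylight time, UTC−04:30.
16:30 UTC − 4h30m = 12:00 Irvik Standard Time.

12:00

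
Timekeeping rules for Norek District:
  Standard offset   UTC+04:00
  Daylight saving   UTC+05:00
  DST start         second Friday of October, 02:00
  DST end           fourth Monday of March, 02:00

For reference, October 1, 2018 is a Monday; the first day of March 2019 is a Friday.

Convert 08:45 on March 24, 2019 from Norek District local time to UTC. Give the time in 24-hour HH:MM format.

03:45

1 October 2018 is a Monday, so the first Friday is October 5 and the second is October 12.
1 March 2019 is a Friday, so the first Monday is March 4 and the fourth is March 25.
March 24, 2019 lies within the daylight-saving period (12 October 2018 – 25 March 2019), so Norek District is on daylight time, UTC+05:00.
08:45 local − 5h = 03:45 UTC.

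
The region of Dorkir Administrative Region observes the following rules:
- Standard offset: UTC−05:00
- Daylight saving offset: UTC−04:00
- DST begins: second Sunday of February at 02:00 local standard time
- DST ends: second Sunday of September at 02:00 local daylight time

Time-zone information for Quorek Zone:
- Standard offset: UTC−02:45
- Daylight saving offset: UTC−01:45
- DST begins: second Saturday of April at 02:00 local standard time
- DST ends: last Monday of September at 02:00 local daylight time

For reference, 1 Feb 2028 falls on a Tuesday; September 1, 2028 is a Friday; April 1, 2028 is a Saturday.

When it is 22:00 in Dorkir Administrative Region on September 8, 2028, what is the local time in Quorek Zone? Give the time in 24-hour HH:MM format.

00:15

1 February 2028 is a Tuesday, so the first Sunday is February 6 and the second is February 13.
1 September 2028 is a Friday, so the first Sunday is September 3 and the second is September 10.
September 8, 2028 lies within the daylight-saving period (13 February – 10 September), so Dorkir Administrative Region is on daylight time, UTC−04:00.
22:00 Dorkir Administrative Region + 4h = 02:00 UTC (rolling into the next day, 9 September 2028).
1 April 2028 is a Saturday, so the first Saturday is April 1 and the second is April 8.
1 September 2028 is a Friday, so Mondays fall on 4, 11, 18, 25; the last is September 25.
At the standard offset (UTC−02:45), 02:00 UTC − 2h45m = 23:15 Quorek Zone standard time (rolling into the previous day, 8 September 2028).
The standard-time date in Quorek Zone, September 8, 2028, lies within the daylight-saving period (8 April – 25 September), so Quorek Zone is on daylight time, UTC−01:45.
02:00 UTC − 1h45m = 00:15 Quorek Zone.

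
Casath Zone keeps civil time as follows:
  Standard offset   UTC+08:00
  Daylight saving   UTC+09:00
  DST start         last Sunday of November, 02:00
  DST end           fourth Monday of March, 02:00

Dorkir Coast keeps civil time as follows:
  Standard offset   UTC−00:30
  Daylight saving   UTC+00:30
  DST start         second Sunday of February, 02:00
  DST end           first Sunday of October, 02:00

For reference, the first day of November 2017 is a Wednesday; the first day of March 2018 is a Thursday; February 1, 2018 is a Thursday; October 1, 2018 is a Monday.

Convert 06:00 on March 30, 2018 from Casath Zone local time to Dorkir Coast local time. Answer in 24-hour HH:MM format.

1 November 2017 is a Wednesday, so Sundays fall on 5, 12, 19, 26; the last is November 26.
1 March 2018 is a Thursday, so the first Monday is March 5 and the fourth is March 26.
March 30, 2018 is outside the daylight-saving period (26 November 2017 – 26 March 2018), so Casath Zone is on standard time, UTC+08:00.
06:00 Casath Zone − 8h = 22:00 UTC (rolling into the previous day, 29 March 2018).
1 February 2018 is a Thursday, so the first Sunday is February 4 and the second is February 11.
1 October 2018 is a Monday, so the first Sunday is October 7.
At the standard offset (UTC−00:30), 22:00 UTC − 0h30m = 21:30 Dorkir Coast standard time.
The standard-time date in Dorkir Coast, March 29, 2018, lies within the daylight-saving period (11 February – 7 October), so Dorkir Coast is on daylight time, UTC+00:30.
22:00 UTC + 0h30m = 22:30 Dorkir Coast.

22:30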